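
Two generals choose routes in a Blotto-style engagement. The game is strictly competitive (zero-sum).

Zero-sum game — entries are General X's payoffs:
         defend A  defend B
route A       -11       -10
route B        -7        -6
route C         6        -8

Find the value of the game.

-92/15

Row route A is strictly dominated by row route B, so General X never plays it.
The remaining 2×2 game on (route B, route C) × (defend A, defend B) has no saddle point. Let General X play route B with probability p; indifference gives −7p + 6(1−p) = −6p − 8(1−p), so p = 14/15.
Similarly General Y's optimal q on defend A is 2/15, and the value is -7·(2/15) + (-6)·(13/15) = -92/15.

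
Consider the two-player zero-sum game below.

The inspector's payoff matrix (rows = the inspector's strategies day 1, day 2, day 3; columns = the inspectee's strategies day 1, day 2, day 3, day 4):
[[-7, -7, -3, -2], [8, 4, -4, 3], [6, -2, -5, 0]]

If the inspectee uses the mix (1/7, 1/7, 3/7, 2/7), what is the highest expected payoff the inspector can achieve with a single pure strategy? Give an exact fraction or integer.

6/7

day 1: (-7)·(1/7) + (-7)·(1/7) + (-3)·(3/7) + (-2)·(2/7) = -27/7.
day 2: (8)·(1/7) + (4)·(1/7) + (-4)·(3/7) + (3)·(2/7) = 6/7.
day 3: (6)·(1/7) + (-2)·(1/7) + (-5)·(3/7) + (0)·(2/7) = -11/7.
The best pure response is day 2 with expected payoff 6/7.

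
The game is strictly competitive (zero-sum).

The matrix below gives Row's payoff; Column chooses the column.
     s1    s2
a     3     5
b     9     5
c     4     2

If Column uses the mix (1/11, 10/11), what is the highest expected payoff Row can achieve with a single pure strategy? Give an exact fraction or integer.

a: (3)·(1/11) + (5)·(10/11) = 53/11.
b: (9)·(1/11) + (5)·(10/11) = 59/11.
c: (4)·(1/11) + (2)·(10/11) = 24/11.
The best pure response is b with expected payoff 59/11.

59/11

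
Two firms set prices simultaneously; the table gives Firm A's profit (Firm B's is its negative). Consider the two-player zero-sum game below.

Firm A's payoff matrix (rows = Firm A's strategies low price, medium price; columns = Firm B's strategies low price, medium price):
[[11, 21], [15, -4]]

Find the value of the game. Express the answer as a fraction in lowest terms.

Row minima are 11 and -4, so Firm A's maximin is 11; column maxima are 15 and 21, so Firm B's minimax is 15. These differ, so the equilibrium is in mixed strategies.
Let Firm A play low price with probability p. Firm B is indifferent when 11p + 15(1−p) = 21p − 4(1−p), giving p = 19/29.
Let Firm B play low price with probability q. Firm A is indifferent when 11q + 21(1−q) = 15q − 4(1−q), giving q = 25/29.
The value is 11·(25/29) + (21)·(4/29) = 359/29.

359/29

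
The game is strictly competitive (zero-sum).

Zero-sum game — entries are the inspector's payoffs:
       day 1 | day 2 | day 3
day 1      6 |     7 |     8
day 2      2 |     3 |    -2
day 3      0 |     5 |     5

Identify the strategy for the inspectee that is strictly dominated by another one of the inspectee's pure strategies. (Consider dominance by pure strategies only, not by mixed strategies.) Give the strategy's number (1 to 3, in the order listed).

The inspectee prefers columns that give the inspector less. Compare day 2 with day 1: 6 < 7, 2 < 3, 0 < 5.
So day 1 strictly dominates day 2 for the inspectee; day 2 is strictly dominated.

2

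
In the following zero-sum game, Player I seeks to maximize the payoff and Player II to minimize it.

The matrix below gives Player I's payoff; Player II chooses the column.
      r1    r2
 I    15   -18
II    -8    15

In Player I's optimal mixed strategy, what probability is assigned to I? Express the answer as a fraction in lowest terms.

23/56

Row minima are -18 and -8, so Player I's maximin is -8; column maxima are 15 and 15, so Player II's minimax is 15. These differ, so the equilibrium is in mixed strategies.
Let Player I play I with probability p. Player II is indifferent when 15p − 8(1−p) = −18p + 15(1−p), giving p = 23/56.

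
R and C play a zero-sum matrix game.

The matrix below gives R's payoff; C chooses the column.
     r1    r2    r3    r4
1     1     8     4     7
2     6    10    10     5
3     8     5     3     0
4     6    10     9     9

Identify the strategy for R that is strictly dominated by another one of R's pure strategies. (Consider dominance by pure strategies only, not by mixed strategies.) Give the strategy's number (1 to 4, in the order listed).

1

Compare 1 with 4: 6 > 1, 10 > 8, 9 > 4, 9 > 7.
So 4 strictly dominates 1 for R; 1 is strictly dominated.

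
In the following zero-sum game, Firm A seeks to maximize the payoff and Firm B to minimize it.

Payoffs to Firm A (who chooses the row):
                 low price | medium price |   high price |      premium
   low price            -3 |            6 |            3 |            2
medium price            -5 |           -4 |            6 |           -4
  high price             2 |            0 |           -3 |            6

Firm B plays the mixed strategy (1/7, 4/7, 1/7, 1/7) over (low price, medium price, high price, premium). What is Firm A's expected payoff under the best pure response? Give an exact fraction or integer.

low price: (-3)·(1/7) + (6)·(4/7) + (3)·(1/7) + (2)·(1/7) = 26/7.
medium price: (-5)·(1/7) + (-4)·(4/7) + (6)·(1/7) + (-4)·(1/7) = -19/7.
high price: (2)·(1/7) + (0)·(4/7) + (-3)·(1/7) + (6)·(1/7) = 5/7.
The best pure response is low price with expected payoff 26/7.

26/7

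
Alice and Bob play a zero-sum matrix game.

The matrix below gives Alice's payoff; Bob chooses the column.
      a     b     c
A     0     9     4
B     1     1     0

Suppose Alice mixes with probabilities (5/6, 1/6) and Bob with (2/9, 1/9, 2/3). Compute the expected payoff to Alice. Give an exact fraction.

28/9

Against (2/9, 1/9, 2/3), each row's expected payoff is A: 11/3; B: 1/3.
Taking the (5/6, 1/6)-weighted average: (5/6)·(11/3) + (1/6)·(1/3) = 28/9.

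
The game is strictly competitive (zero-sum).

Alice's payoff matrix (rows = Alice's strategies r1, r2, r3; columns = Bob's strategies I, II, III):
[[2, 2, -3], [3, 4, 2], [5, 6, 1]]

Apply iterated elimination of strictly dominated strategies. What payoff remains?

2

Column I is strictly dominated by III for Bob (-3<2, 2<3, 1<5); eliminate I.
Row r1 is strictly dominated by row r2 (4>2, 2>-3); eliminate r1.
Column II is strictly dominated by III for Bob (2<4, 1<6); eliminate II.
Row r3 is strictly dominated by row r2 (2>1); eliminate r3.
Only (r2, III) remains, with payoff 2.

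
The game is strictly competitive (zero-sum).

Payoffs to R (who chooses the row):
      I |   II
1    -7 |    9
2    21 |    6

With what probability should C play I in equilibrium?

Row minima are -7 and 6, so R's maximin is 6; column maxima are 21 and 9, so C's minimax is 9. These differ, so the equilibrium is in mixed strategies.
Let C play I with probability q. R is indifferent when −7q + 9(1−q) = 21q + 6(1−q), giving q = 3/31.

3/31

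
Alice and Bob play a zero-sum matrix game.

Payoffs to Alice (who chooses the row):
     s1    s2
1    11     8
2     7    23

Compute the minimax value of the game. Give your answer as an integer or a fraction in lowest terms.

197/19

Row minima are 8 and 7, so Alice's maximin is 8; column maxima are 11 and 23, so Bob's minimax is 11. These differ, so the equilibrium is in mixed strategies.
Let Alice play 1 with probability p. Bob is indifferent when 11p + 7(1−p) = 8p + 23(1−p), giving p = 16/19.
Let Bob play s1 with probability q. Alice is indifferent when 11q + 8(1−q) = 7q + 23(1−q), giving q = 15/19.
The value is 11·(15/19) + (8)·(4/19) = 197/19.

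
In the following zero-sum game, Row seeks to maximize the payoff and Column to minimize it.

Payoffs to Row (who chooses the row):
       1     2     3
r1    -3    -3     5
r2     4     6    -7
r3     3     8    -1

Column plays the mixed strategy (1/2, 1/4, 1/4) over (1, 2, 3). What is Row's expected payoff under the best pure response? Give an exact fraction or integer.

r1: (-3)·(1/2) + (-3)·(1/4) + (5)·(1/4) = -1.
r2: (4)·(1/2) + (6)·(1/4) + (-7)·(1/4) = 7/4.
r3: (3)·(1/2) + (8)·(1/4) + (-1)·(1/4) = 13/4.
The best pure response is r3 with expected payoff 13/4.

13/4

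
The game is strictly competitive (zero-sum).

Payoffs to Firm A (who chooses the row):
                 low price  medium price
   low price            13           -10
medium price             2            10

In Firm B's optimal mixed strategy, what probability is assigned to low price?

20/31

Row minima are -10 and 2, so Firm A's maximin is 2; column maxima are 13 and 10, so Firm B's minimax is 10. These differ, so the equilibrium is in mixed strategies.
Let Firm B play low price with probability q. Firm A is indifferent when 13q − 10(1−q) = 2q + 10(1−q), giving q = 20/31.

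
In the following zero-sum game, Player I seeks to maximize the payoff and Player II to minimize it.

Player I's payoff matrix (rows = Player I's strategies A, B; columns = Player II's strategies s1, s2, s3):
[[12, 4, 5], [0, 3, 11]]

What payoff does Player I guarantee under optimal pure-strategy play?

Row minima: 4, 0 → Player I's maximin is 4.
Column maxima: 12, 4, 11 → Player II's minimax is 4.
They coincide at (A, s2), so the value is 4.

4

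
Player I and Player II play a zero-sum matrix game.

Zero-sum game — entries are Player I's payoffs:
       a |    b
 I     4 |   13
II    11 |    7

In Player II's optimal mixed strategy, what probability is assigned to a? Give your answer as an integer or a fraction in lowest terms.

6/13

Row minima are 4 and 7, so Player I's maximin is 7; column maxima are 11 and 13, so Player II's minimax is 11. These differ, so the equilibrium is in mixed strategies.
Let Player II play a with probability q. Player I is indifferent when 4q + 13(1−q) = 11q + 7(1−q), giving q = 6/13.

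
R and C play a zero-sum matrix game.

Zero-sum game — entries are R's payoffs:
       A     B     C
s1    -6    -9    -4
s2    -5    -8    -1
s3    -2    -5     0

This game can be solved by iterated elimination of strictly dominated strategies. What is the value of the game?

-5

Column A is strictly dominated by B for C (-9<-6, -8<-5, -5<-2); eliminate A.
Row s2 is strictly dominated by row s3 (-5>-8, 0>-1); eliminate s2.
Row s1 is strictly dominated by row s3 (-5>-9, 0>-4); eliminate s1.
Column C is strictly dominated by B for C (-5<0); eliminate C.
Only (s3, B) remains, with payoff -5.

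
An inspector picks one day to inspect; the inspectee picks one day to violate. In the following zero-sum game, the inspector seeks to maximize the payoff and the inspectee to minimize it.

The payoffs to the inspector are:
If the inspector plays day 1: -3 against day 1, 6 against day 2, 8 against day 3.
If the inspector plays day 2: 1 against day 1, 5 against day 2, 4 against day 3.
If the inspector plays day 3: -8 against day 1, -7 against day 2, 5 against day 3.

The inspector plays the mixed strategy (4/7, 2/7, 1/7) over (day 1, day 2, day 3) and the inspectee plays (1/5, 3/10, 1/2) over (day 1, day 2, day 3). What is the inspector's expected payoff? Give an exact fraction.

27/7

Against (1/5, 3/10, 1/2), each row's expected payoff is day 1: 26/5; day 2: 37/10; day 3: -6/5.
Taking the (4/7, 2/7, 1/7)-weighted average: (4/7)·(26/5) + (2/7)·(37/10) + (1/7)·(-6/5) = 27/7.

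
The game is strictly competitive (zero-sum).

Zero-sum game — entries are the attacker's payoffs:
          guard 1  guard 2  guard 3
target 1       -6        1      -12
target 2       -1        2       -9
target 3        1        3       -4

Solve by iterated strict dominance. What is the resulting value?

Row target 1 is strictly dominated by row target 2 (-1>-6, 2>1, -9>-12); eliminate target 1.
Column guard 1 is strictly dominated by guard 3 for the defender (-9<-1, -4<1); eliminate guard 1.
Row target 2 is strictly dominated by row target 3 (3>2, -4>-9); eliminate target 2.
Column guard 2 is strictly dominated by guard 3 for the defender (-4<3); eliminate guard 2.
Only (target 3, guard 3) remains, with payoff -4.

-4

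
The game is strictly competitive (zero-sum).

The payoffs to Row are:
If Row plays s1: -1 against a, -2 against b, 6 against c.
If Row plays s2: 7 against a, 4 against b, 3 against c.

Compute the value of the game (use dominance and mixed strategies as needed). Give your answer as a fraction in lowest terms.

10/3

Column a is strictly dominated by b for Column (it gives Row more in every row).
The remaining 2×2 game on (s1, s2) × (b, c) has no saddle point. Let Row play s1 with probability p; indifference gives −2p + 4(1−p) = 6p + 3(1−p), so p = 1/9.
Similarly Column's optimal q on b is 1/3, and the value is -2·(1/3) + (6)·(2/3) = 10/3.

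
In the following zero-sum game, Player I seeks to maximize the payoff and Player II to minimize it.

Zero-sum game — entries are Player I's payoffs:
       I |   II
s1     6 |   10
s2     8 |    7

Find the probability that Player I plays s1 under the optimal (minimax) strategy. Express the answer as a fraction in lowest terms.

Row minima are 6 and 7, so Player I's maximin is 7; column maxima are 8 and 10, so Player II's minimax is 8. These differ, so the equilibrium is in mixed strategies.
Let Player I play s1 with probability p. Player II is indifferent when 6p + 8(1−p) = 10p + 7(1−p), giving p = 1/5.

1/5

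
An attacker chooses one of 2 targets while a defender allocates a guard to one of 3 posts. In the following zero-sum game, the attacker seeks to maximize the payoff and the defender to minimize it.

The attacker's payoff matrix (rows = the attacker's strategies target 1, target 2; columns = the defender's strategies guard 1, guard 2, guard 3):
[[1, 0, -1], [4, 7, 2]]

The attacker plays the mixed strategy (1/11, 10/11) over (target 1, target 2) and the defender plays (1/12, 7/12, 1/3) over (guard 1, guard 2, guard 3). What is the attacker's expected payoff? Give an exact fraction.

Against (1/12, 7/12, 1/3), each row's expected payoff is target 1: -1/4; target 2: 61/12.
Taking the (1/11, 10/11)-weighted average: (1/11)·(-1/4) + (10/11)·(61/12) = 607/132.

607/132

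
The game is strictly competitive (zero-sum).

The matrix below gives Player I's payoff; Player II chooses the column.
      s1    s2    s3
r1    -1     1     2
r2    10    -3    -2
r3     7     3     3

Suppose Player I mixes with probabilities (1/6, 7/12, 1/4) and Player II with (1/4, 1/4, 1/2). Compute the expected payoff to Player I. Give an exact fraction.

Against (1/4, 1/4, 1/2), each row's expected payoff is r1: 1; r2: 3/4; r3: 4.
Taking the (1/6, 7/12, 1/4)-weighted average: (1/6)·(1) + (7/12)·(3/4) + (1/4)·(4) = 77/48.

77/48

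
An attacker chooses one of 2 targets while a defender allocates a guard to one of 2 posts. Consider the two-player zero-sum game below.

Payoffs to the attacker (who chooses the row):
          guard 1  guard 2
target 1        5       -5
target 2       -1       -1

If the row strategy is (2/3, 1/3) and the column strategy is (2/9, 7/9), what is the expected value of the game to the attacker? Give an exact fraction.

Against (2/9, 7/9), each row's expected payoff is target 1: -25/9; target 2: -1.
Taking the (2/3, 1/3)-weighted average: (2/3)·(-25/9) + (1/3)·(-1) = -59/27.

-59/27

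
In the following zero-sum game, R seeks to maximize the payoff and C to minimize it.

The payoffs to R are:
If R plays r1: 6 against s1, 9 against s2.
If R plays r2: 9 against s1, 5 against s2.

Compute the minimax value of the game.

Row minima are 6 and 5, so R's maximin is 6; column maxima are 9 and 9, so C's minimax is 9. These differ, so the equilibrium is in mixed strategies.
Let R play r1 with probability p. C is indifferent when 6p + 9(1−p) = 9p + 5(1−p), giving p = 4/7.
Let C play s1 with probability q. R is indifferent when 6q + 9(1−q) = 9q + 5(1−q), giving q = 4/7.
The value is 6·(4/7) + (9)·(3/7) = 51/7.

51/7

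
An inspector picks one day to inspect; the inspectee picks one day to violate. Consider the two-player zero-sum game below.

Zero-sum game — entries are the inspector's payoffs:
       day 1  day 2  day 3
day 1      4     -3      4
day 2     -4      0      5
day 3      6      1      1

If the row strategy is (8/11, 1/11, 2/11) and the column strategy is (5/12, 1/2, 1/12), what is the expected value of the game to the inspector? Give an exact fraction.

107/132

Against (5/12, 1/2, 1/12), each row's expected payoff is day 1: 1/2; day 2: -5/4; day 3: 37/12.
Taking the (8/11, 1/11, 2/11)-weighted average: (8/11)·(1/2) + (1/11)·(-5/4) + (2/11)·(37/12) = 107/132.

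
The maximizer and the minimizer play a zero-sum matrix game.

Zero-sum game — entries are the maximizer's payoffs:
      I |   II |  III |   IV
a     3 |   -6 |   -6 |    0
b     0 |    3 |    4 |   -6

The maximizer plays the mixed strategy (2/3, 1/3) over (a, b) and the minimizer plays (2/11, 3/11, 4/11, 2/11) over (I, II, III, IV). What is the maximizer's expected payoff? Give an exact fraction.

Against (2/11, 3/11, 4/11, 2/11), each row's expected payoff is a: -36/11; b: 13/11.
Taking the (2/3, 1/3)-weighted average: (2/3)·(-36/11) + (1/3)·(13/11) = -59/33.

-59/33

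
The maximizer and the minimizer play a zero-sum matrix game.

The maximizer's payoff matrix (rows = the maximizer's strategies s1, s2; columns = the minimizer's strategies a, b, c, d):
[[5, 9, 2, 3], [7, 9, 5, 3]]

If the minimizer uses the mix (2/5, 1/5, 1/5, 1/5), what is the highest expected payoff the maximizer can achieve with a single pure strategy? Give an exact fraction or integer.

31/5

s1: (5)·(2/5) + (9)·(1/5) + (2)·(1/5) + (3)·(1/5) = 24/5.
s2: (7)·(2/5) + (9)·(1/5) + (5)·(1/5) + (3)·(1/5) = 31/5.
The best pure response is s2 with expected payoff 31/5.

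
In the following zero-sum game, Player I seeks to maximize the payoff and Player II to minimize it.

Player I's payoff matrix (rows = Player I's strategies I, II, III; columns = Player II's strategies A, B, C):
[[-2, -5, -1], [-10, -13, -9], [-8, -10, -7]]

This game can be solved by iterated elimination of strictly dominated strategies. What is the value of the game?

-5

Row II is strictly dominated by row I (-2>-10, -5>-13, -1>-9); eliminate II.
Row III is strictly dominated by row I (-2>-8, -5>-10, -1>-7); eliminate III.
Column A is strictly dominated by B for Player II (-5<-2); eliminate A.
Column C is strictly dominated by B for Player II (-5<-1); eliminate C.
Only (I, B) remains, with payoff -5.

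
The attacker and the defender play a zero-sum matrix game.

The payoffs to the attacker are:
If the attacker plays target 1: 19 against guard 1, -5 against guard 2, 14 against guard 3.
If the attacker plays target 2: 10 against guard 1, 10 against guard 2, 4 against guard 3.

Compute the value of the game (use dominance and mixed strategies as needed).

Column guard 1 is strictly dominated by guard 3 for the defender (it gives the attacker more in every row).
The remaining 2×2 game on (target 1, target 2) × (guard 2, guard 3) has no saddle point. Let the attacker play target 1 with probability p; indifference gives −5p + 10(1−p) = 14p + 4(1−p), so p = 6/25.
Similarly the defender's optimal q on guard 2 is 2/5, and the value is -5·(2/5) + (14)·(3/5) = 32/5.

32/5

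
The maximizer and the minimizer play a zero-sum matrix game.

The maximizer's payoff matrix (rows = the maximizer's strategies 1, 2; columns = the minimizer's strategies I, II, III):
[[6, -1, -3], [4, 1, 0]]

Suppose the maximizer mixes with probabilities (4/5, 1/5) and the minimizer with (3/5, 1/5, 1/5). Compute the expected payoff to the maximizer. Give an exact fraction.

69/25

Against (3/5, 1/5, 1/5), each row's expected payoff is 1: 14/5; 2: 13/5.
Taking the (4/5, 1/5)-weighted average: (4/5)·(14/5) + (1/5)·(13/5) = 69/25.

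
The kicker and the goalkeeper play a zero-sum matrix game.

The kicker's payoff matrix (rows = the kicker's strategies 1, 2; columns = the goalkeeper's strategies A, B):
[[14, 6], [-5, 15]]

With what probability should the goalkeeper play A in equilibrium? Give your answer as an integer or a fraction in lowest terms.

Row minima are 6 and -5, so the kicker's maximin is 6; column maxima are 14 and 15, so the goalkeeper's minimax is 14. These differ, so the equilibrium is in mixed strategies.
Let the goalkeeper play A with probability q. The kicker is indifferent when 14q + 6(1−q) = −5q + 15(1−q), giving q = 9/28.

9/28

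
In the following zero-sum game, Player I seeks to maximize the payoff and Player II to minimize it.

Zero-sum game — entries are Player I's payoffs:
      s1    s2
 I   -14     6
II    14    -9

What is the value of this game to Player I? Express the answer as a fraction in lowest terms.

Row minima are -14 and -9, so Player I's maximin is -9; column maxima are 14 and 6, so Player II's minimax is 6. These differ, so the equilibrium is in mixed strategies.
Let Player I play I with probability p. Player II is indifferent when −14p + 14(1−p) = 6p − 9(1−p), giving p = 23/43.
Let Player II play s1 with probability q. Player I is indifferent when −14q + 6(1−q) = 14q − 9(1−q), giving q = 15/43.
The value is -14·(15/43) + (6)·(28/43) = -42/43.

-42/43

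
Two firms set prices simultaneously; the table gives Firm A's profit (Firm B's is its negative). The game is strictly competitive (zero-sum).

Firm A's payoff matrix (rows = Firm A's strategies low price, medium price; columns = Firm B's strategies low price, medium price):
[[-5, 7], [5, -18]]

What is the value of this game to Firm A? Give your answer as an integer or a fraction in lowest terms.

Row minima are -5 and -18, so Firm A's maximin is -5; column maxima are 5 and 7, so Firm B's minimax is 5. These differ, so the equilibrium is in mixed strategies.
Let Firm A play low price with probability p. Firm B is indifferent when −5p + 5(1−p) = 7p − 18(1−p), giving p = 23/35.
Let Firm B play low price with probability q. Firm A is indifferent when −5q + 7(1−q) = 5q − 18(1−q), giving q = 5/7.
The value is -5·(5/7) + (7)·(2/7) = -11/7.

-11/7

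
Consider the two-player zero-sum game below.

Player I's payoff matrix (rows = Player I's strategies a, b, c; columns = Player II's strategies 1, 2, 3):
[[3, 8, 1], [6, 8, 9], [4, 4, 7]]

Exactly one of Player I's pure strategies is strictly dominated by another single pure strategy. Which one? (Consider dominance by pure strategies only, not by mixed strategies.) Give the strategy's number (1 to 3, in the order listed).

Compare c with b: 6 > 4, 8 > 4, 9 > 7.
So b strictly dominates c for Player I; c is strictly dominated.

3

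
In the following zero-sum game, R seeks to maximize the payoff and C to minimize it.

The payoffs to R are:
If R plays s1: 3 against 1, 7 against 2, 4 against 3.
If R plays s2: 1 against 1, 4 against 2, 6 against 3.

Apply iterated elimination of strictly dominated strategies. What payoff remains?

3

Column 2 is strictly dominated by 1 for C (3<7, 1<4); eliminate 2.
Column 3 is strictly dominated by 1 for C (3<4, 1<6); eliminate 3.
Row s2 is strictly dominated by row s1 (3>1); eliminate s2.
Only (s1, 1) remains, with payoff 3.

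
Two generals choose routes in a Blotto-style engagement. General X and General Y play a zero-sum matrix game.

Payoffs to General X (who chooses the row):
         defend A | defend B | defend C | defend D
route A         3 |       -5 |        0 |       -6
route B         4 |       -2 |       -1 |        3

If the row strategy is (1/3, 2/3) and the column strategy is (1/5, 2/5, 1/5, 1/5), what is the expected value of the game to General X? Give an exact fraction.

Against (1/5, 2/5, 1/5, 1/5), each row's expected payoff is route A: -13/5; route B: 2/5.
Taking the (1/3, 2/3)-weighted average: (1/3)·(-13/5) + (2/3)·(2/5) = -3/5.

-3/5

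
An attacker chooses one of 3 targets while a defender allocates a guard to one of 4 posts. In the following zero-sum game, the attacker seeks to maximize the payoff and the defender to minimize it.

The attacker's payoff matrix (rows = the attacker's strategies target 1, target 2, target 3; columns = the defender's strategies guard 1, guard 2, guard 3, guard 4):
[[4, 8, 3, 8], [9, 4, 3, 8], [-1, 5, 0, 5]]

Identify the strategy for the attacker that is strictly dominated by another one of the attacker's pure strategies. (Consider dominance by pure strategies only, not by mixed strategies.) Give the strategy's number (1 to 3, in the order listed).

Compare target 3 with target 1: 4 > -1, 8 > 5, 3 > 0, 8 > 5.
So target 1 strictly dominates target 3 for the attacker; target 3 is strictly dominated.

3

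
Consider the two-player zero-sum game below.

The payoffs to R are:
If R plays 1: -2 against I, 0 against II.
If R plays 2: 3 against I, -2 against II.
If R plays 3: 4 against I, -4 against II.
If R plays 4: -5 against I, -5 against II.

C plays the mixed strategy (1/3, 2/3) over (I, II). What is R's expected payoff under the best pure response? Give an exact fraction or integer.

1: (-2)·(1/3) + (0)·(2/3) = -2/3.
2: (3)·(1/3) + (-2)·(2/3) = -1/3.
3: (4)·(1/3) + (-4)·(2/3) = -4/3.
4: (-5)·(1/3) + (-5)·(2/3) = -5.
The best pure response is 2 with expected payoff -1/3.

-1/3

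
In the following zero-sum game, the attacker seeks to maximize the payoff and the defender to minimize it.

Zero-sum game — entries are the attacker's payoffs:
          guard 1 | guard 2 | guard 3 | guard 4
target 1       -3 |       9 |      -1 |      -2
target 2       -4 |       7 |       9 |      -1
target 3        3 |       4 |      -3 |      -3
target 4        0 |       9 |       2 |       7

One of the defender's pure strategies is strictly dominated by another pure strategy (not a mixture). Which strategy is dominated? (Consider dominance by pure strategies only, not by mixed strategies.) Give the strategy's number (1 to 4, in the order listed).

The defender prefers columns that give the attacker less. Compare guard 2 with guard 1: -3 < 9, -4 < 7, 3 < 4, 0 < 9.
So guard 1 strictly dominates guard 2 for the defender; guard 2 is strictly dominated.

2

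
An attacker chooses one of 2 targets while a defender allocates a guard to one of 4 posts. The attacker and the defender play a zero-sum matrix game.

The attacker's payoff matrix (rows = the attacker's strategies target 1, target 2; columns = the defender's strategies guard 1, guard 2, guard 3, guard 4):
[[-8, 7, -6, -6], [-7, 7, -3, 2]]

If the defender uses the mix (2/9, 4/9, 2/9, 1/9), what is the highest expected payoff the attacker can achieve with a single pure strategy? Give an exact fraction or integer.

target 1: (-8)·(2/9) + (7)·(4/9) + (-6)·(2/9) + (-6)·(1/9) = -2/3.
target 2: (-7)·(2/9) + (7)·(4/9) + (-3)·(2/9) + (2)·(1/9) = 10/9.
The best pure response is target 2 with expected payoff 10/9.

10/9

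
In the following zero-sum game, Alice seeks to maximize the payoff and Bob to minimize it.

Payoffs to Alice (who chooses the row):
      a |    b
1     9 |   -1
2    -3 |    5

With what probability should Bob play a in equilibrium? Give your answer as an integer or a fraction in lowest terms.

1/3

Row minima are -1 and -3, so Alice's maximin is -1; column maxima are 9 and 5, so Bob's minimax is 5. These differ, so the equilibrium is in mixed strategies.
Let Bob play a with probability q. Alice is indifferent when 9q − (1−q) = −3q + 5(1−q), giving q = 1/3.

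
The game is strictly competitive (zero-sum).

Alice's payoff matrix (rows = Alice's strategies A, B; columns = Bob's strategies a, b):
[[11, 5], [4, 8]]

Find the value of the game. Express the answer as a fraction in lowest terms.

Row minima are 5 and 4, so Alice's maximin is 5; column maxima are 11 and 8, so Bob's minimax is 8. These differ, so the equilibrium is in mixed strategies.
Let Alice play A with probability p. Bob is indifferent when 11p + 4(1−p) = 5p + 8(1−p), giving p = 2/5.
Let Bob play a with probability q. Alice is indifferent when 11q + 5(1−q) = 4q + 8(1−q), giving q = 3/10.
The value is 11·(3/10) + (5)·(7/10) = 34/5.

34/5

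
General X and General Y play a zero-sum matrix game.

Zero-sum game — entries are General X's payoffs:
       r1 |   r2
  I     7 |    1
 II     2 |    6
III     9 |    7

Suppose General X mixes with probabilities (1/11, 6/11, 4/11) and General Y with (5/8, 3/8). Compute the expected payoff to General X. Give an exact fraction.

235/44

Against (5/8, 3/8), each row's expected payoff is I: 19/4; II: 7/2; III: 33/4.
Taking the (1/11, 6/11, 4/11)-weighted average: (1/11)·(19/4) + (6/11)·(7/2) + (4/11)·(33/4) = 235/44.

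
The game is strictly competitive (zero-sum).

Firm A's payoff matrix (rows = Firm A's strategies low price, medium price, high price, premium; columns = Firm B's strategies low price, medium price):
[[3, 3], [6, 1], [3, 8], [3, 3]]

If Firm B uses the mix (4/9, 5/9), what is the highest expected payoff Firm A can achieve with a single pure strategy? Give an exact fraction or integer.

low price: (3)·(4/9) + (3)·(5/9) = 3.
medium price: (6)·(4/9) + (1)·(5/9) = 29/9.
high price: (3)·(4/9) + (8)·(5/9) = 52/9.
premium: (3)·(4/9) + (3)·(5/9) = 3.
The best pure response is high price with expected payoff 52/9.

52/9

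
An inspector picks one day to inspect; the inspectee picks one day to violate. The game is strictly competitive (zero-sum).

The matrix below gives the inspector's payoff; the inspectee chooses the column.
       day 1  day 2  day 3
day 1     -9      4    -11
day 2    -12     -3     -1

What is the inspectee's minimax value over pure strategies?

-9

The worst case (largest entry) in each column is day 1: -9, day 2: 4, day 3: -1.
The best (smallest) of these is -9.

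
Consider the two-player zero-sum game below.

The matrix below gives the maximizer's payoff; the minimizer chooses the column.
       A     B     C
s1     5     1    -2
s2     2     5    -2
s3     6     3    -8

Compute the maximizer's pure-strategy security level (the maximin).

The worst-case payoff for each row is s1: -2, s2: -2, s3: -8.
The best of these is -2.

-2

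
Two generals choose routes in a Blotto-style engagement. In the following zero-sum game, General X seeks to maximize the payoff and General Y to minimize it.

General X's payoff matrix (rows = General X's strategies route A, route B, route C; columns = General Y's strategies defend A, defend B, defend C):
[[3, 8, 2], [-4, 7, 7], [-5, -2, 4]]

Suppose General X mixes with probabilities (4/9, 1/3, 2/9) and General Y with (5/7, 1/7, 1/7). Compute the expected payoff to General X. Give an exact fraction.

4/7

Against (5/7, 1/7, 1/7), each row's expected payoff is route A: 25/7; route B: -6/7; route C: -23/7.
Taking the (4/9, 1/3, 2/9)-weighted average: (4/9)·(25/7) + (1/3)·(-6/7) + (2/9)·(-23/7) = 4/7.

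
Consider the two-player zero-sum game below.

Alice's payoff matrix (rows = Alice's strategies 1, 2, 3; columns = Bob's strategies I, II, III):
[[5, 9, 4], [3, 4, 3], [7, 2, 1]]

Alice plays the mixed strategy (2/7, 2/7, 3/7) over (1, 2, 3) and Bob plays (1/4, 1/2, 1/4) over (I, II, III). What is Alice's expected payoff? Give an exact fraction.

59/14

Against (1/4, 1/2, 1/4), each row's expected payoff is 1: 27/4; 2: 7/2; 3: 3.
Taking the (2/7, 2/7, 3/7)-weighted average: (2/7)·(27/4) + (2/7)·(7/2) + (3/7)·(3) = 59/14.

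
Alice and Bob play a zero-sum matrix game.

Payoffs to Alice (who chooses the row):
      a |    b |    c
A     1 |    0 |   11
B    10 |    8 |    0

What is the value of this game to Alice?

Column a is strictly dominated by b for Bob (it gives Alice more in every row).
The remaining 2×2 game on (A, B) × (b, c) has no saddle point. Let Alice play A with probability p; indifference gives 8(1−p) = 11p, so p = 8/19.
Similarly Bob's optimal q on b is 11/19, and the value is 0·(11/19) + (11)·(8/19) = 88/19.

88/19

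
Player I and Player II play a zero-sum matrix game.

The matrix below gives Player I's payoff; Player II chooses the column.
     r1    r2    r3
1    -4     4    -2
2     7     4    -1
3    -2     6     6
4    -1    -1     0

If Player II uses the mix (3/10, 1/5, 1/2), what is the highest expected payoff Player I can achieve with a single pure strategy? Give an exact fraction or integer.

1: (-4)·(3/10) + (4)·(1/5) + (-2)·(1/2) = -7/5.
2: (7)·(3/10) + (4)·(1/5) + (-1)·(1/2) = 12/5.
3: (-2)·(3/10) + (6)·(1/5) + (6)·(1/2) = 18/5.
4: (-1)·(3/10) + (-1)·(1/5) + (0)·(1/2) = -1/2.
The best pure response is 3 with expected payoff 18/5.

18/5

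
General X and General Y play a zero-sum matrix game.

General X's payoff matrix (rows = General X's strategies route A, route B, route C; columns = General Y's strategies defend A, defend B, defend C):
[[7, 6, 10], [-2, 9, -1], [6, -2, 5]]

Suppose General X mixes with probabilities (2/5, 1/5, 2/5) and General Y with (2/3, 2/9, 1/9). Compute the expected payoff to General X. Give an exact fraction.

Against (2/3, 2/9, 1/9), each row's expected payoff is route A: 64/9; route B: 5/9; route C: 37/9.
Taking the (2/5, 1/5, 2/5)-weighted average: (2/5)·(64/9) + (1/5)·(5/9) + (2/5)·(37/9) = 23/5.

23/5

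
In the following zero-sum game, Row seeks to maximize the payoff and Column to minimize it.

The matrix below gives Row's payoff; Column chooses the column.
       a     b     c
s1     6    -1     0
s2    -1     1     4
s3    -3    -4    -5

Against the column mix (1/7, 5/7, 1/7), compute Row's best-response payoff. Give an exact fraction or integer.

s1: (6)·(1/7) + (-1)·(5/7) + (0)·(1/7) = 1/7.
s2: (-1)·(1/7) + (1)·(5/7) + (4)·(1/7) = 8/7.
s3: (-3)·(1/7) + (-4)·(5/7) + (-5)·(1/7) = -4.
The best pure response is s2 with expected payoff 8/7.

8/7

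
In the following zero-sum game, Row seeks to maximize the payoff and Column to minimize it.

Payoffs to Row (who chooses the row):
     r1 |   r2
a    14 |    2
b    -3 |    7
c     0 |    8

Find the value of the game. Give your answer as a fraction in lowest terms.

28/5

Row b is strictly dominated by row c, so Row never plays it.
The remaining 2×2 game on (a, c) × (r1, r2) has no saddle point. Let Row play a with probability p; indifference gives 14p = 2p + 8(1−p), so p = 2/5.
Similarly Column's optimal q on r1 is 3/10, and the value is 14·(3/10) + (2)·(7/10) = 28/5.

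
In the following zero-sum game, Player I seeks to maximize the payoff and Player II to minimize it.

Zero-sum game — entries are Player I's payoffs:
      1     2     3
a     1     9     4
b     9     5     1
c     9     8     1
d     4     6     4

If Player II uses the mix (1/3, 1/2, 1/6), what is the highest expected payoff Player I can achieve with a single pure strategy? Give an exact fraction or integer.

a: (1)·(1/3) + (9)·(1/2) + (4)·(1/6) = 11/2.
b: (9)·(1/3) + (5)·(1/2) + (1)·(1/6) = 17/3.
c: (9)·(1/3) + (8)·(1/2) + (1)·(1/6) = 43/6.
d: (4)·(1/3) + (6)·(1/2) + (4)·(1/6) = 5.
The best pure response is c with expected payoff 43/6.

43/6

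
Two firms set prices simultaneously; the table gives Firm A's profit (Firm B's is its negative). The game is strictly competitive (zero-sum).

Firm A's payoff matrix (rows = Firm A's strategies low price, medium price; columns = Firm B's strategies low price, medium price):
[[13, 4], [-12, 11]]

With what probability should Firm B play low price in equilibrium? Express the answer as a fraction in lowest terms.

7/32

Row minima are 4 and -12, so Firm A's maximin is 4; column maxima are 13 and 11, so Firm B's minimax is 11. These differ, so the equilibrium is in mixed strategies.
Let Firm B play low price with probability q. Firm A is indifferent when 13q + 4(1−q) = −12q + 11(1−q), giving q = 7/32.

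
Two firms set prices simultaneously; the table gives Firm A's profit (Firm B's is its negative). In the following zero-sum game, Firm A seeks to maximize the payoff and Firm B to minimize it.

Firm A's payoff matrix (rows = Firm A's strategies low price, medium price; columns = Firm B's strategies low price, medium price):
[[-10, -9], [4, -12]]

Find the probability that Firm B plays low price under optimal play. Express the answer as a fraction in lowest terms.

Row minima are -10 and -12, so Firm A's maximin is -10; column maxima are 4 and -9, so Firm B's minimax is -9. These differ, so the equilibrium is in mixed strategies.
Let Firm B play low price with probability q. Firm A is indifferent when −10q − 9(1−q) = 4q − 12(1−q), giving q = 3/17.

3/17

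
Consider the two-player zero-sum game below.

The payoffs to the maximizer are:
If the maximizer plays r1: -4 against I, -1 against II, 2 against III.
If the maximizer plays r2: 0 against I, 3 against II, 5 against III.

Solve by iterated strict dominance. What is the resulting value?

Row r1 is strictly dominated by row r2 (0>-4, 3>-1, 5>2); eliminate r1.
Column II is strictly dominated by I for the minimizer (0<3); eliminate II.
Column III is strictly dominated by I for the minimizer (0<5); eliminate III.
Only (r2, I) remains, with payoff 0.

0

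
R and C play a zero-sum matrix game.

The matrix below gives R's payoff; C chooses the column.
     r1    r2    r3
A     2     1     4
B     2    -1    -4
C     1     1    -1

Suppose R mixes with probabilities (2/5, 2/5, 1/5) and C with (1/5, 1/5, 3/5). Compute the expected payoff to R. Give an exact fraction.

Against (1/5, 1/5, 3/5), each row's expected payoff is A: 3; B: -11/5; C: -1/5.
Taking the (2/5, 2/5, 1/5)-weighted average: (2/5)·(3) + (2/5)·(-11/5) + (1/5)·(-1/5) = 7/25.

7/25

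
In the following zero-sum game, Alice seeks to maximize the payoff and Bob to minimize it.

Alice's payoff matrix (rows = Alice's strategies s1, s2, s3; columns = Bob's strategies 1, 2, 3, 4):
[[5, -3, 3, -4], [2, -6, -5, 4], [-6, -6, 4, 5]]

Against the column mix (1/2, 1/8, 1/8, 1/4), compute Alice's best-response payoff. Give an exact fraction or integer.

s1: (5)·(1/2) + (-3)·(1/8) + (3)·(1/8) + (-4)·(1/4) = 3/2.
s2: (2)·(1/2) + (-6)·(1/8) + (-5)·(1/8) + (4)·(1/4) = 5/8.
s3: (-6)·(1/2) + (-6)·(1/8) + (4)·(1/8) + (5)·(1/4) = -2.
The best pure response is s1 with expected payoff 3/2.

3/2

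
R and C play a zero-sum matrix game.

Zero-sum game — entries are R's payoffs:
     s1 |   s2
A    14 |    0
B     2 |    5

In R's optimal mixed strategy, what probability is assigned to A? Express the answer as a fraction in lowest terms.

Row minima are 0 and 2, so R's maximin is 2; column maxima are 14 and 5, so C's minimax is 5. These differ, so the equilibrium is in mixed strategies.
Let R play A with probability p. C is indifferent when 14p + 2(1−p) = 5(1−p), giving p = 3/17.

3/17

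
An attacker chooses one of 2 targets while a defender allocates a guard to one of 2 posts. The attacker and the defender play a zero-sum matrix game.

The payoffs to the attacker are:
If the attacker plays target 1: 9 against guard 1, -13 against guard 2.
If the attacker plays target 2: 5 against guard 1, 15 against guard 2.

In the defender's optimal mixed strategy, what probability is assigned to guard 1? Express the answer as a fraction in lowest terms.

7/8

Row minima are -13 and 5, so the attacker's maximin is 5; column maxima are 9 and 15, so the defender's minimax is 9. These differ, so the equilibrium is in mixed strategies.
Let the defender play guard 1 with probability q. The attacker is indifferent when 9q − 13(1−q) = 5q + 15(1−q), giving q = 7/8.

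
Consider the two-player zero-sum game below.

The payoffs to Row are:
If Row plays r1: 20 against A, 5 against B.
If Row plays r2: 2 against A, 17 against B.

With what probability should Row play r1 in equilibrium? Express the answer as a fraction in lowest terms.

Row minima are 5 and 2, so Row's maximin is 5; column maxima are 20 and 17, so Column's minimax is 17. These differ, so the equilibrium is in mixed strategies.
Let Row play r1 with probability p. Column is indifferent when 20p + 2(1−p) = 5p + 17(1−p), giving p = 1/2.

1/2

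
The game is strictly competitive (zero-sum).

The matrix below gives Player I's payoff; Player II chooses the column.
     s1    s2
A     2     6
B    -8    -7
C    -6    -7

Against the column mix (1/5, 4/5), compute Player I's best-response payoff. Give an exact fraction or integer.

26/5

A: (2)·(1/5) + (6)·(4/5) = 26/5.
B: (-8)·(1/5) + (-7)·(4/5) = -36/5.
C: (-6)·(1/5) + (-7)·(4/5) = -34/5.
The best pure response is A with expected payoff 26/5.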